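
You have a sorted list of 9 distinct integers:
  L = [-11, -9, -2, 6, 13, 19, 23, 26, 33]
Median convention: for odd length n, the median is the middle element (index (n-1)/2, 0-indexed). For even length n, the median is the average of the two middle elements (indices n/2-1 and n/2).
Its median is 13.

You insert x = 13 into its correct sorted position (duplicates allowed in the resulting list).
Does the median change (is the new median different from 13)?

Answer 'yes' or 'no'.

Answer: no

Derivation:
Old median = 13
Insert x = 13
New median = 13
Changed? no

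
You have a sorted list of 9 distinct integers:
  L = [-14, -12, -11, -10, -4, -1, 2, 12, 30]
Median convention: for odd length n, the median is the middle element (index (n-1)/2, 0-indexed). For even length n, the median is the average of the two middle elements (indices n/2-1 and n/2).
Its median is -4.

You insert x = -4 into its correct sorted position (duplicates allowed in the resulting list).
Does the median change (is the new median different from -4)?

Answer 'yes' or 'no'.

Answer: no

Derivation:
Old median = -4
Insert x = -4
New median = -4
Changed? no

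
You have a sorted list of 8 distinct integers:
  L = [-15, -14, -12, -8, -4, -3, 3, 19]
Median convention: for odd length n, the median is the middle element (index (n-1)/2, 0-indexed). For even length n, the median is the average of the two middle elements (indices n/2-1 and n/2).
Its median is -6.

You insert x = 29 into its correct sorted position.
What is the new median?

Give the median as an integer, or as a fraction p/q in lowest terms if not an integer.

Answer: -4

Derivation:
Old list (sorted, length 8): [-15, -14, -12, -8, -4, -3, 3, 19]
Old median = -6
Insert x = 29
Old length even (8). Middle pair: indices 3,4 = -8,-4.
New length odd (9). New median = single middle element.
x = 29: 8 elements are < x, 0 elements are > x.
New sorted list: [-15, -14, -12, -8, -4, -3, 3, 19, 29]
New median = -4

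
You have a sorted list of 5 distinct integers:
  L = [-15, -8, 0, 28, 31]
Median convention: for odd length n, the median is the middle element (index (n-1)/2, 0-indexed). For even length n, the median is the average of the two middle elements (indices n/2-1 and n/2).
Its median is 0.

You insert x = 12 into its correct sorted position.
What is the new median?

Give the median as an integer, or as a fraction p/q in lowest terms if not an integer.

Answer: 6

Derivation:
Old list (sorted, length 5): [-15, -8, 0, 28, 31]
Old median = 0
Insert x = 12
Old length odd (5). Middle was index 2 = 0.
New length even (6). New median = avg of two middle elements.
x = 12: 3 elements are < x, 2 elements are > x.
New sorted list: [-15, -8, 0, 12, 28, 31]
New median = 6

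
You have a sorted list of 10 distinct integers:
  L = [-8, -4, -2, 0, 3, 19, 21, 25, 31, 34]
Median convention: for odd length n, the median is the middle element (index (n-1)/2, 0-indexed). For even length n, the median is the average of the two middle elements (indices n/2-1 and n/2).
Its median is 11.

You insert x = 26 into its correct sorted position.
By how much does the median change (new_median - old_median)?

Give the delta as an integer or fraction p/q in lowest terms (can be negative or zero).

Old median = 11
After inserting x = 26: new sorted = [-8, -4, -2, 0, 3, 19, 21, 25, 26, 31, 34]
New median = 19
Delta = 19 - 11 = 8

Answer: 8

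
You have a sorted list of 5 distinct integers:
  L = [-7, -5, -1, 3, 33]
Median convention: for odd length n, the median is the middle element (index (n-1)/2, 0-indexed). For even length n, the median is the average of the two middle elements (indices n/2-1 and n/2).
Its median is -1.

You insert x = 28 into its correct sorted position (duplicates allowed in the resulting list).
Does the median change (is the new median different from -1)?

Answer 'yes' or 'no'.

Old median = -1
Insert x = 28
New median = 1
Changed? yes

Answer: yes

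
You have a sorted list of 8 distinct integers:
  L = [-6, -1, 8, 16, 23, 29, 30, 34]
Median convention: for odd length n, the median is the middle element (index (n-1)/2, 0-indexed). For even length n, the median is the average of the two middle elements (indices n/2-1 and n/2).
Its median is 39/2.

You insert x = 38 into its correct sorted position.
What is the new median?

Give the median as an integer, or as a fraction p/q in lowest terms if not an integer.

Answer: 23

Derivation:
Old list (sorted, length 8): [-6, -1, 8, 16, 23, 29, 30, 34]
Old median = 39/2
Insert x = 38
Old length even (8). Middle pair: indices 3,4 = 16,23.
New length odd (9). New median = single middle element.
x = 38: 8 elements are < x, 0 elements are > x.
New sorted list: [-6, -1, 8, 16, 23, 29, 30, 34, 38]
New median = 23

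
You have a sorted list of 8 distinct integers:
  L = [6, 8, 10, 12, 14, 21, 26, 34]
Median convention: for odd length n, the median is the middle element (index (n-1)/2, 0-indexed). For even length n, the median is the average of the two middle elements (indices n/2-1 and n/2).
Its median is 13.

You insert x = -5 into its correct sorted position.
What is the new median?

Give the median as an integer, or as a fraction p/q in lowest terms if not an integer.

Old list (sorted, length 8): [6, 8, 10, 12, 14, 21, 26, 34]
Old median = 13
Insert x = -5
Old length even (8). Middle pair: indices 3,4 = 12,14.
New length odd (9). New median = single middle element.
x = -5: 0 elements are < x, 8 elements are > x.
New sorted list: [-5, 6, 8, 10, 12, 14, 21, 26, 34]
New median = 12

Answer: 12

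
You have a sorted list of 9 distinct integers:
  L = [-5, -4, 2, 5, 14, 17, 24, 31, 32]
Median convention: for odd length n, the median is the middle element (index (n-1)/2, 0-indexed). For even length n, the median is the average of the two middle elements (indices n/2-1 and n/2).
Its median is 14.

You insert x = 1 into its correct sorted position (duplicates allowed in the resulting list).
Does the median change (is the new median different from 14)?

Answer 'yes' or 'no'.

Old median = 14
Insert x = 1
New median = 19/2
Changed? yes

Answer: yes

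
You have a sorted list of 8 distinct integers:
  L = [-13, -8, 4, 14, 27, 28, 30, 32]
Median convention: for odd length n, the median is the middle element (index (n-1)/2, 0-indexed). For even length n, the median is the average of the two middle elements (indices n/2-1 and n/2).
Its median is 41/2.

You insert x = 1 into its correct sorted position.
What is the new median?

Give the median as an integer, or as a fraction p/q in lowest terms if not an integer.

Old list (sorted, length 8): [-13, -8, 4, 14, 27, 28, 30, 32]
Old median = 41/2
Insert x = 1
Old length even (8). Middle pair: indices 3,4 = 14,27.
New length odd (9). New median = single middle element.
x = 1: 2 elements are < x, 6 elements are > x.
New sorted list: [-13, -8, 1, 4, 14, 27, 28, 30, 32]
New median = 14

Answer: 14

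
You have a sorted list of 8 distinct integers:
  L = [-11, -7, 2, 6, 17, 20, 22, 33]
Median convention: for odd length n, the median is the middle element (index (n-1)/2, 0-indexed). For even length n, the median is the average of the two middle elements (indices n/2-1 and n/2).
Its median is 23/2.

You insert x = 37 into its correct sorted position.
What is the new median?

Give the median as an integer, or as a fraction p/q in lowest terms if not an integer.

Answer: 17

Derivation:
Old list (sorted, length 8): [-11, -7, 2, 6, 17, 20, 22, 33]
Old median = 23/2
Insert x = 37
Old length even (8). Middle pair: indices 3,4 = 6,17.
New length odd (9). New median = single middle element.
x = 37: 8 elements are < x, 0 elements are > x.
New sorted list: [-11, -7, 2, 6, 17, 20, 22, 33, 37]
New median = 17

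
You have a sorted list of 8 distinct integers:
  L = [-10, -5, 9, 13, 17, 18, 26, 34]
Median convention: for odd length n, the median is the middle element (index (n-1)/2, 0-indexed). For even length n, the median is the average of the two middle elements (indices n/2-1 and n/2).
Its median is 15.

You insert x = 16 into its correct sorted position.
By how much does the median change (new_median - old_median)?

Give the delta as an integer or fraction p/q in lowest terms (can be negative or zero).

Answer: 1

Derivation:
Old median = 15
After inserting x = 16: new sorted = [-10, -5, 9, 13, 16, 17, 18, 26, 34]
New median = 16
Delta = 16 - 15 = 1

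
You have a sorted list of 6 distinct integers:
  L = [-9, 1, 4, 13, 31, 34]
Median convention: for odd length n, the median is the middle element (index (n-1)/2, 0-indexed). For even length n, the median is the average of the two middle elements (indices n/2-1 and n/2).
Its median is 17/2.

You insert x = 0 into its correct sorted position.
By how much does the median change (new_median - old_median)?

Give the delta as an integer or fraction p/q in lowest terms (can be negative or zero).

Old median = 17/2
After inserting x = 0: new sorted = [-9, 0, 1, 4, 13, 31, 34]
New median = 4
Delta = 4 - 17/2 = -9/2

Answer: -9/2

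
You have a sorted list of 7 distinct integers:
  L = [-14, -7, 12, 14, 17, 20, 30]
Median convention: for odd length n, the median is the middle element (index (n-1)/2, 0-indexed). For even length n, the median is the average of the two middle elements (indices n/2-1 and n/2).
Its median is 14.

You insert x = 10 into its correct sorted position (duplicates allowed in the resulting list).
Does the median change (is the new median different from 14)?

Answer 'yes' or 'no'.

Old median = 14
Insert x = 10
New median = 13
Changed? yes

Answer: yes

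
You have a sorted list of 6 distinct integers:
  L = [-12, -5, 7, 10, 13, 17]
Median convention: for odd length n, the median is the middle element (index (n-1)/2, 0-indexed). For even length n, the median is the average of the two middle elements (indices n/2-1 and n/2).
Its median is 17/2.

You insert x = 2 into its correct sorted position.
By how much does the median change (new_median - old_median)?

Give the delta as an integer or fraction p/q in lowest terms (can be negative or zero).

Answer: -3/2

Derivation:
Old median = 17/2
After inserting x = 2: new sorted = [-12, -5, 2, 7, 10, 13, 17]
New median = 7
Delta = 7 - 17/2 = -3/2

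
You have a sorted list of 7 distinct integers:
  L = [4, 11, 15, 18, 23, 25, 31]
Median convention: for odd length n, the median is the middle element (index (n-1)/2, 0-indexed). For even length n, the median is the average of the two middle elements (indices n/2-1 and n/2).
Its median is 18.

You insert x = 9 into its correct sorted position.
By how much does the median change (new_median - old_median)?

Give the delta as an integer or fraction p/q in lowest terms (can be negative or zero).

Answer: -3/2

Derivation:
Old median = 18
After inserting x = 9: new sorted = [4, 9, 11, 15, 18, 23, 25, 31]
New median = 33/2
Delta = 33/2 - 18 = -3/2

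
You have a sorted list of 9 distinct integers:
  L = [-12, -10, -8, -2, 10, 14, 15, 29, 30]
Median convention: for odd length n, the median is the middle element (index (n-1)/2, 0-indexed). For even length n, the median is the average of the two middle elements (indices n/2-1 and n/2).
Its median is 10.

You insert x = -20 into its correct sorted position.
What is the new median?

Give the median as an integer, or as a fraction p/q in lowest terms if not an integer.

Answer: 4

Derivation:
Old list (sorted, length 9): [-12, -10, -8, -2, 10, 14, 15, 29, 30]
Old median = 10
Insert x = -20
Old length odd (9). Middle was index 4 = 10.
New length even (10). New median = avg of two middle elements.
x = -20: 0 elements are < x, 9 elements are > x.
New sorted list: [-20, -12, -10, -8, -2, 10, 14, 15, 29, 30]
New median = 4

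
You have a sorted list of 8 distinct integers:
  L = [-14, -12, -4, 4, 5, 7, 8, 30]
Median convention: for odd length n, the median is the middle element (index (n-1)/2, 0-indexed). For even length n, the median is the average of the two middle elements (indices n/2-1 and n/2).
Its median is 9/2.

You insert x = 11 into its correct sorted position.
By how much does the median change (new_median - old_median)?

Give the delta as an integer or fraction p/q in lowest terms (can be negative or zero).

Answer: 1/2

Derivation:
Old median = 9/2
After inserting x = 11: new sorted = [-14, -12, -4, 4, 5, 7, 8, 11, 30]
New median = 5
Delta = 5 - 9/2 = 1/2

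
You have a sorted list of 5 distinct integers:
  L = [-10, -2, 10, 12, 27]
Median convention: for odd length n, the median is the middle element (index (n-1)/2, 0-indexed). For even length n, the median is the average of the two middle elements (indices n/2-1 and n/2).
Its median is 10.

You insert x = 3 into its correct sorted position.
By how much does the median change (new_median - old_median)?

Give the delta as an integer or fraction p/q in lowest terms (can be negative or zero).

Old median = 10
After inserting x = 3: new sorted = [-10, -2, 3, 10, 12, 27]
New median = 13/2
Delta = 13/2 - 10 = -7/2

Answer: -7/2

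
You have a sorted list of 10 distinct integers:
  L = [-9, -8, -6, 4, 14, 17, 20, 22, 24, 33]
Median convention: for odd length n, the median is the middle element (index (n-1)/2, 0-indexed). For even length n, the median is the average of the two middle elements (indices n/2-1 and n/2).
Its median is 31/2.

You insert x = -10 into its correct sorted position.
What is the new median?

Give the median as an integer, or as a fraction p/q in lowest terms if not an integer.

Old list (sorted, length 10): [-9, -8, -6, 4, 14, 17, 20, 22, 24, 33]
Old median = 31/2
Insert x = -10
Old length even (10). Middle pair: indices 4,5 = 14,17.
New length odd (11). New median = single middle element.
x = -10: 0 elements are < x, 10 elements are > x.
New sorted list: [-10, -9, -8, -6, 4, 14, 17, 20, 22, 24, 33]
New median = 14

Answer: 14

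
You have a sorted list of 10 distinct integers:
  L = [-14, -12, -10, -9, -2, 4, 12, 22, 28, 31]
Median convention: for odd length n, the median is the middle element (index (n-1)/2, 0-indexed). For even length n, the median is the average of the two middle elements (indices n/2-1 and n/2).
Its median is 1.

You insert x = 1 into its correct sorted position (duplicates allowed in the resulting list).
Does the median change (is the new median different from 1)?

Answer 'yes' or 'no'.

Old median = 1
Insert x = 1
New median = 1
Changed? no

Answer: no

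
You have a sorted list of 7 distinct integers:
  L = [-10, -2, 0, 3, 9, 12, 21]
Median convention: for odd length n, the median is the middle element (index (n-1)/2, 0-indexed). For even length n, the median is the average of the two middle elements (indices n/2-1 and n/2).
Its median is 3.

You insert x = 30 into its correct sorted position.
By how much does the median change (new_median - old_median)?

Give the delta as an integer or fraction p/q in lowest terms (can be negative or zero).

Answer: 3

Derivation:
Old median = 3
After inserting x = 30: new sorted = [-10, -2, 0, 3, 9, 12, 21, 30]
New median = 6
Delta = 6 - 3 = 3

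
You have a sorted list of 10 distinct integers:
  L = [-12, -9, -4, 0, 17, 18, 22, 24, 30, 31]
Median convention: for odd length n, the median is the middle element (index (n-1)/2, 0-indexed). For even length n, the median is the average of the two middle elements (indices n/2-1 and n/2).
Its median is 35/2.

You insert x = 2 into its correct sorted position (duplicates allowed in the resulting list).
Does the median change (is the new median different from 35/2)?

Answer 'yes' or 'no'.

Old median = 35/2
Insert x = 2
New median = 17
Changed? yes

Answer: yes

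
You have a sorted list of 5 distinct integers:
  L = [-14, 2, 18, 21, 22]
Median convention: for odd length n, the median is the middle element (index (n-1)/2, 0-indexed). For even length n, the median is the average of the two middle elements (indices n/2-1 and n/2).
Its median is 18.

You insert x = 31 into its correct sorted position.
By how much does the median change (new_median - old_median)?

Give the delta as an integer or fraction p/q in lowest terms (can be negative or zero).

Old median = 18
After inserting x = 31: new sorted = [-14, 2, 18, 21, 22, 31]
New median = 39/2
Delta = 39/2 - 18 = 3/2

Answer: 3/2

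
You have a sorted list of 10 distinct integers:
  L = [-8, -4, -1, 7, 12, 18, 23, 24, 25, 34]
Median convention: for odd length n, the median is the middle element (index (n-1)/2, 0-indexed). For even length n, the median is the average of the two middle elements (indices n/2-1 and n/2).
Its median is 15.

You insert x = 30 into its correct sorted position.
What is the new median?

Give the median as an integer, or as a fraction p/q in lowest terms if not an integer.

Old list (sorted, length 10): [-8, -4, -1, 7, 12, 18, 23, 24, 25, 34]
Old median = 15
Insert x = 30
Old length even (10). Middle pair: indices 4,5 = 12,18.
New length odd (11). New median = single middle element.
x = 30: 9 elements are < x, 1 elements are > x.
New sorted list: [-8, -4, -1, 7, 12, 18, 23, 24, 25, 30, 34]
New median = 18

Answer: 18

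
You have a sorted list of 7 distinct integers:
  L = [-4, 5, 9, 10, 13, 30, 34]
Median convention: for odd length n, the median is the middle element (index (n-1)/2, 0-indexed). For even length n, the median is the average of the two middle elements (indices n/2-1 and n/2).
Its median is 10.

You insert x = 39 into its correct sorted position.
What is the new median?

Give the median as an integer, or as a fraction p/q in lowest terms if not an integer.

Old list (sorted, length 7): [-4, 5, 9, 10, 13, 30, 34]
Old median = 10
Insert x = 39
Old length odd (7). Middle was index 3 = 10.
New length even (8). New median = avg of two middle elements.
x = 39: 7 elements are < x, 0 elements are > x.
New sorted list: [-4, 5, 9, 10, 13, 30, 34, 39]
New median = 23/2

Answer: 23/2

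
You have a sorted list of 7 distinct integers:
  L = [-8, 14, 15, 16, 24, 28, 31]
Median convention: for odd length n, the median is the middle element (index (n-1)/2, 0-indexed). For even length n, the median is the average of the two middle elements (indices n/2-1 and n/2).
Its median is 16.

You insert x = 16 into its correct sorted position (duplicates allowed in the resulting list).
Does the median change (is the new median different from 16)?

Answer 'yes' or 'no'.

Old median = 16
Insert x = 16
New median = 16
Changed? no

Answer: no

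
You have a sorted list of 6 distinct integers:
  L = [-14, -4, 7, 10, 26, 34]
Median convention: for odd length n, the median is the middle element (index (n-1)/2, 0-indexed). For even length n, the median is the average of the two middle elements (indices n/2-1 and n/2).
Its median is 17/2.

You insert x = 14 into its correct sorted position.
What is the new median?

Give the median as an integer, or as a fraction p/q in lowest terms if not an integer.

Old list (sorted, length 6): [-14, -4, 7, 10, 26, 34]
Old median = 17/2
Insert x = 14
Old length even (6). Middle pair: indices 2,3 = 7,10.
New length odd (7). New median = single middle element.
x = 14: 4 elements are < x, 2 elements are > x.
New sorted list: [-14, -4, 7, 10, 14, 26, 34]
New median = 10

Answer: 10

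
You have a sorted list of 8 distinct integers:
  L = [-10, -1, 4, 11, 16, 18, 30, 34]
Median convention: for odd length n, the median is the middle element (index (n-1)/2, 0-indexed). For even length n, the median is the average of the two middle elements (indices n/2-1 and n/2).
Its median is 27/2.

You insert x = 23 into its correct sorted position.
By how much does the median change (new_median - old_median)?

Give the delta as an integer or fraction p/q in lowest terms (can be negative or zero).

Answer: 5/2

Derivation:
Old median = 27/2
After inserting x = 23: new sorted = [-10, -1, 4, 11, 16, 18, 23, 30, 34]
New median = 16
Delta = 16 - 27/2 = 5/2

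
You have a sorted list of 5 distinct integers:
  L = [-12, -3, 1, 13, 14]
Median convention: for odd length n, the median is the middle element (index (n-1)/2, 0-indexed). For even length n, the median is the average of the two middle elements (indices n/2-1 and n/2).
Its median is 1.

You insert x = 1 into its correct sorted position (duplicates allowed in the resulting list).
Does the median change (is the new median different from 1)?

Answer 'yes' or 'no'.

Answer: no

Derivation:
Old median = 1
Insert x = 1
New median = 1
Changed? no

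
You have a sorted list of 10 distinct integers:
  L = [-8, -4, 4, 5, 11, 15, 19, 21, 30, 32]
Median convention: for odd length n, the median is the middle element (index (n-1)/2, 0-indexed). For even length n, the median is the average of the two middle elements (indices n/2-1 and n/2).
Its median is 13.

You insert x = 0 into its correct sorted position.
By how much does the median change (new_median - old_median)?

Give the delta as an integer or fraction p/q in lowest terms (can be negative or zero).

Answer: -2

Derivation:
Old median = 13
After inserting x = 0: new sorted = [-8, -4, 0, 4, 5, 11, 15, 19, 21, 30, 32]
New median = 11
Delta = 11 - 13 = -2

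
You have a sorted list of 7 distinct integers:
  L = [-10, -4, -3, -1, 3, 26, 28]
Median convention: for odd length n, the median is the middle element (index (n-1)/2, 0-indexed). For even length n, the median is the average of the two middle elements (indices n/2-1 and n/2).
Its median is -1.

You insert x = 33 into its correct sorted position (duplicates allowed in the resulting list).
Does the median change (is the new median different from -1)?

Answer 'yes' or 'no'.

Answer: yes

Derivation:
Old median = -1
Insert x = 33
New median = 1
Changed? yes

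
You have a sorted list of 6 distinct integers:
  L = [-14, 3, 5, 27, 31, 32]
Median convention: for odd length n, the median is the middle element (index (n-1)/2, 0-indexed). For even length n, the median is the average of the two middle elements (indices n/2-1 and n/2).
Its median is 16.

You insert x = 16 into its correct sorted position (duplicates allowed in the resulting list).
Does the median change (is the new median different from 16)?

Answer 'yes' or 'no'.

Old median = 16
Insert x = 16
New median = 16
Changed? no

Answer: no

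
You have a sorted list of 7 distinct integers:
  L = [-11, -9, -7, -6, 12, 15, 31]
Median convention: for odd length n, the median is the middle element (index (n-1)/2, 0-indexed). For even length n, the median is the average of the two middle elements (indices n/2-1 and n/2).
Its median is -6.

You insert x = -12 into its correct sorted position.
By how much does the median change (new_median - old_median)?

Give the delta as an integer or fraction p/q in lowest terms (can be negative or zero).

Old median = -6
After inserting x = -12: new sorted = [-12, -11, -9, -7, -6, 12, 15, 31]
New median = -13/2
Delta = -13/2 - -6 = -1/2

Answer: -1/2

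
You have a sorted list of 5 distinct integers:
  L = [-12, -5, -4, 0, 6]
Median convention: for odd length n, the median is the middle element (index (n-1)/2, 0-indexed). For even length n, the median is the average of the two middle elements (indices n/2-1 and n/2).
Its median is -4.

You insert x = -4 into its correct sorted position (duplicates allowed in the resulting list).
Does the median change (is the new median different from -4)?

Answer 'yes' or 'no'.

Answer: no

Derivation:
Old median = -4
Insert x = -4
New median = -4
Changed? no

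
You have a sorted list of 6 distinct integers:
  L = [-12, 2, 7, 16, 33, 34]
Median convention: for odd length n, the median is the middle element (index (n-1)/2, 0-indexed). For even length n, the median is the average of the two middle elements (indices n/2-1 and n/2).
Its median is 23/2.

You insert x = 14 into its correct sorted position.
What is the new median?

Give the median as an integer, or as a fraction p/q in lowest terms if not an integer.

Old list (sorted, length 6): [-12, 2, 7, 16, 33, 34]
Old median = 23/2
Insert x = 14
Old length even (6). Middle pair: indices 2,3 = 7,16.
New length odd (7). New median = single middle element.
x = 14: 3 elements are < x, 3 elements are > x.
New sorted list: [-12, 2, 7, 14, 16, 33, 34]
New median = 14

Answer: 14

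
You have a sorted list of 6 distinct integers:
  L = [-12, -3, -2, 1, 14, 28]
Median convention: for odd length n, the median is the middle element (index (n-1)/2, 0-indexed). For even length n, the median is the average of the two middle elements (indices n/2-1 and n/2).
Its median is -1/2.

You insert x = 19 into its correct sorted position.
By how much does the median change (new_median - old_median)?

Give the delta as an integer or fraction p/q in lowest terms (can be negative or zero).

Answer: 3/2

Derivation:
Old median = -1/2
After inserting x = 19: new sorted = [-12, -3, -2, 1, 14, 19, 28]
New median = 1
Delta = 1 - -1/2 = 3/2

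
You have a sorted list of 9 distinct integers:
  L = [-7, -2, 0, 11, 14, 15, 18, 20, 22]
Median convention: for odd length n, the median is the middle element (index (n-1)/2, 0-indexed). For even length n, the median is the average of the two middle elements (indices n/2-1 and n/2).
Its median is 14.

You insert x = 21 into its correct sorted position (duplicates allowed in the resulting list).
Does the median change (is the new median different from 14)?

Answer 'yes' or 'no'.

Old median = 14
Insert x = 21
New median = 29/2
Changed? yes

Answer: yes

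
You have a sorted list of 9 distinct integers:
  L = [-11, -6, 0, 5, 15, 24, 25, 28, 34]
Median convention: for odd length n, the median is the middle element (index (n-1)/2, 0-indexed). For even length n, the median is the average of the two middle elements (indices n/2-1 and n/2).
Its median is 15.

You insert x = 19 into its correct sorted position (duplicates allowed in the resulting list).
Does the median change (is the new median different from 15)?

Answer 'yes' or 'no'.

Answer: yes

Derivation:
Old median = 15
Insert x = 19
New median = 17
Changed? yes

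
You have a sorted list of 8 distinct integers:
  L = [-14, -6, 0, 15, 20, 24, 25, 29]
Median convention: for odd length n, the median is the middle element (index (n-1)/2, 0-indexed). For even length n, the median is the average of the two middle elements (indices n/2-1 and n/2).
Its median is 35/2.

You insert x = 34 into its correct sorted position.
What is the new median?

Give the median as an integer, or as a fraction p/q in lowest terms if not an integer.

Old list (sorted, length 8): [-14, -6, 0, 15, 20, 24, 25, 29]
Old median = 35/2
Insert x = 34
Old length even (8). Middle pair: indices 3,4 = 15,20.
New length odd (9). New median = single middle element.
x = 34: 8 elements are < x, 0 elements are > x.
New sorted list: [-14, -6, 0, 15, 20, 24, 25, 29, 34]
New median = 20

Answer: 20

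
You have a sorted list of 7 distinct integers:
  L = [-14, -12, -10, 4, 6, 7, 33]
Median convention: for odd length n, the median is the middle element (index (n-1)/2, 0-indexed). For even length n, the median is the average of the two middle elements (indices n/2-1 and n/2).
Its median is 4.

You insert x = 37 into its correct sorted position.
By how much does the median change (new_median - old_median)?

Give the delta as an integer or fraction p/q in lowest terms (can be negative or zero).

Answer: 1

Derivation:
Old median = 4
After inserting x = 37: new sorted = [-14, -12, -10, 4, 6, 7, 33, 37]
New median = 5
Delta = 5 - 4 = 1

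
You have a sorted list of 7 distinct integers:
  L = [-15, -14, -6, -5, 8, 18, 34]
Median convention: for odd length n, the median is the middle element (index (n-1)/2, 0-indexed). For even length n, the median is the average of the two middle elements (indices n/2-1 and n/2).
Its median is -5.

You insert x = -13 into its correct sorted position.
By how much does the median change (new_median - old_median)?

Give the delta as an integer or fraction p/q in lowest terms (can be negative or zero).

Answer: -1/2

Derivation:
Old median = -5
After inserting x = -13: new sorted = [-15, -14, -13, -6, -5, 8, 18, 34]
New median = -11/2
Delta = -11/2 - -5 = -1/2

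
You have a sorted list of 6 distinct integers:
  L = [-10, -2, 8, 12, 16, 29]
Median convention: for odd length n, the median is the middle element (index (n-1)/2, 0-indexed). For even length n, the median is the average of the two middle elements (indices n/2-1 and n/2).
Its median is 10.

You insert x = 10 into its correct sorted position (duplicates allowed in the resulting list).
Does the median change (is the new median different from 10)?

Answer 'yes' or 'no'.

Answer: no

Derivation:
Old median = 10
Insert x = 10
New median = 10
Changed? no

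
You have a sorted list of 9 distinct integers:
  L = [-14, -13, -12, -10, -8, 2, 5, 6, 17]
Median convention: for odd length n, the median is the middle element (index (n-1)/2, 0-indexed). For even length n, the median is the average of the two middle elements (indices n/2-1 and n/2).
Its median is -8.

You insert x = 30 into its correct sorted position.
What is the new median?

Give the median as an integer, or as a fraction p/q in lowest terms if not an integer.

Old list (sorted, length 9): [-14, -13, -12, -10, -8, 2, 5, 6, 17]
Old median = -8
Insert x = 30
Old length odd (9). Middle was index 4 = -8.
New length even (10). New median = avg of two middle elements.
x = 30: 9 elements are < x, 0 elements are > x.
New sorted list: [-14, -13, -12, -10, -8, 2, 5, 6, 17, 30]
New median = -3

Answer: -3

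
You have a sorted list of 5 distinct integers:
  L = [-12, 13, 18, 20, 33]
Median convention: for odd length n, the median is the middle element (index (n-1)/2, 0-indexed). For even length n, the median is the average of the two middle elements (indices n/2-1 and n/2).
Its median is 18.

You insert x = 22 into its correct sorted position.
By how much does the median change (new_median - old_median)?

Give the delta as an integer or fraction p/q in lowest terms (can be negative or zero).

Answer: 1

Derivation:
Old median = 18
After inserting x = 22: new sorted = [-12, 13, 18, 20, 22, 33]
New median = 19
Delta = 19 - 18 = 1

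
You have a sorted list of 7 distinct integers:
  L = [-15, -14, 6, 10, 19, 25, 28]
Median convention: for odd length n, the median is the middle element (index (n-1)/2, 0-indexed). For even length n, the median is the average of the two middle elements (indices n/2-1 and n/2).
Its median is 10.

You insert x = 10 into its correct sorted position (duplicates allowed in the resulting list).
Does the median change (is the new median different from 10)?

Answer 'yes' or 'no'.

Old median = 10
Insert x = 10
New median = 10
Changed? no

Answer: no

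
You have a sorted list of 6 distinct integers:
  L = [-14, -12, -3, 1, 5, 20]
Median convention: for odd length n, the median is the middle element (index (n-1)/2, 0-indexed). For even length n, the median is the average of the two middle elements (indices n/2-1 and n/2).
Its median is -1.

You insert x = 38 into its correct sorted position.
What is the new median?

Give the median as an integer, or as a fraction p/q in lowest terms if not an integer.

Old list (sorted, length 6): [-14, -12, -3, 1, 5, 20]
Old median = -1
Insert x = 38
Old length even (6). Middle pair: indices 2,3 = -3,1.
New length odd (7). New median = single middle element.
x = 38: 6 elements are < x, 0 elements are > x.
New sorted list: [-14, -12, -3, 1, 5, 20, 38]
New median = 1

Answer: 1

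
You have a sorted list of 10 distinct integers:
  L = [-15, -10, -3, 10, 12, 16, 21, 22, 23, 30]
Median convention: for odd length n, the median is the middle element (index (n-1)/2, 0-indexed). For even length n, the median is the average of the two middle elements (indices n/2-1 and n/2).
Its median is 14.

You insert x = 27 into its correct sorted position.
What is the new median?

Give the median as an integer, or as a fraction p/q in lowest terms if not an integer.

Answer: 16

Derivation:
Old list (sorted, length 10): [-15, -10, -3, 10, 12, 16, 21, 22, 23, 30]
Old median = 14
Insert x = 27
Old length even (10). Middle pair: indices 4,5 = 12,16.
New length odd (11). New median = single middle element.
x = 27: 9 elements are < x, 1 elements are > x.
New sorted list: [-15, -10, -3, 10, 12, 16, 21, 22, 23, 27, 30]
New median = 16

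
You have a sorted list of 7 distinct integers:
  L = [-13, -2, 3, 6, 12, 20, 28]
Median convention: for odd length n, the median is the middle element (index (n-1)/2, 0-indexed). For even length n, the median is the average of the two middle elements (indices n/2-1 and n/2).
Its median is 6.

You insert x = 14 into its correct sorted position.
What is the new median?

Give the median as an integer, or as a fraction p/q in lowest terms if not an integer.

Old list (sorted, length 7): [-13, -2, 3, 6, 12, 20, 28]
Old median = 6
Insert x = 14
Old length odd (7). Middle was index 3 = 6.
New length even (8). New median = avg of two middle elements.
x = 14: 5 elements are < x, 2 elements are > x.
New sorted list: [-13, -2, 3, 6, 12, 14, 20, 28]
New median = 9

Answer: 9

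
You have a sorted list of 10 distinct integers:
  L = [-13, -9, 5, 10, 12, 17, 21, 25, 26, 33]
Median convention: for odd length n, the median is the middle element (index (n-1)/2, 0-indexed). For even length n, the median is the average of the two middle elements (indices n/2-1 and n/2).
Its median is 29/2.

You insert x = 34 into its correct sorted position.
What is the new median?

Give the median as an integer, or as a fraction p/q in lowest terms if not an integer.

Old list (sorted, length 10): [-13, -9, 5, 10, 12, 17, 21, 25, 26, 33]
Old median = 29/2
Insert x = 34
Old length even (10). Middle pair: indices 4,5 = 12,17.
New length odd (11). New median = single middle element.
x = 34: 10 elements are < x, 0 elements are > x.
New sorted list: [-13, -9, 5, 10, 12, 17, 21, 25, 26, 33, 34]
New median = 17

Answer: 17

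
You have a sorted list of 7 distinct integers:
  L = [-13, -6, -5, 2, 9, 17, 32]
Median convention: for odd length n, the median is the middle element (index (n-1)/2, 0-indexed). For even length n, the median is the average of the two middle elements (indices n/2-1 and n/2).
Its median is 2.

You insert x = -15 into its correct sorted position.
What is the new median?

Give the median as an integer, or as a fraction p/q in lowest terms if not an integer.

Old list (sorted, length 7): [-13, -6, -5, 2, 9, 17, 32]
Old median = 2
Insert x = -15
Old length odd (7). Middle was index 3 = 2.
New length even (8). New median = avg of two middle elements.
x = -15: 0 elements are < x, 7 elements are > x.
New sorted list: [-15, -13, -6, -5, 2, 9, 17, 32]
New median = -3/2

Answer: -3/2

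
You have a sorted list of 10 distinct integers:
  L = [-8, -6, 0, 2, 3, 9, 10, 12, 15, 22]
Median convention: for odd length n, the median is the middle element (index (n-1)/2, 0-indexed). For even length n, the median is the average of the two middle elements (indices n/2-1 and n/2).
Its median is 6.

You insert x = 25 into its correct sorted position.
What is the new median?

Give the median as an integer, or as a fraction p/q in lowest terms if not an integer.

Answer: 9

Derivation:
Old list (sorted, length 10): [-8, -6, 0, 2, 3, 9, 10, 12, 15, 22]
Old median = 6
Insert x = 25
Old length even (10). Middle pair: indices 4,5 = 3,9.
New length odd (11). New median = single middle element.
x = 25: 10 elements are < x, 0 elements are > x.
New sorted list: [-8, -6, 0, 2, 3, 9, 10, 12, 15, 22, 25]
New median = 9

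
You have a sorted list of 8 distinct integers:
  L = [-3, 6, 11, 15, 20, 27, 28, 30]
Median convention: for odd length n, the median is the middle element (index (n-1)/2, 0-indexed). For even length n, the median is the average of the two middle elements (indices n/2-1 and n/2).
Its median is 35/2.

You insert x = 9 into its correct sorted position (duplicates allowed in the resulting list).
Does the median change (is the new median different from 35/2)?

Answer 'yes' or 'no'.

Answer: yes

Derivation:
Old median = 35/2
Insert x = 9
New median = 15
Changed? yes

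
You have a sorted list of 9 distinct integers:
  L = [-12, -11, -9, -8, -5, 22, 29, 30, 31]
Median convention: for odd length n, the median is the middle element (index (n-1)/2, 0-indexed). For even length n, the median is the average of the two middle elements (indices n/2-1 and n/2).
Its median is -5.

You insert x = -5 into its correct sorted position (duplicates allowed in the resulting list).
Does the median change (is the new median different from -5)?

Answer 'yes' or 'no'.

Answer: no

Derivation:
Old median = -5
Insert x = -5
New median = -5
Changed? no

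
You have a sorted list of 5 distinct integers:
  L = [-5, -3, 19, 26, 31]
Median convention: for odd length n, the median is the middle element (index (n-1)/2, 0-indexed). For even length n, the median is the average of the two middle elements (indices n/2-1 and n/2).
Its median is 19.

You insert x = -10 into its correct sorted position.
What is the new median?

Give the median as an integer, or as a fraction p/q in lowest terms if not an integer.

Answer: 8

Derivation:
Old list (sorted, length 5): [-5, -3, 19, 26, 31]
Old median = 19
Insert x = -10
Old length odd (5). Middle was index 2 = 19.
New length even (6). New median = avg of two middle elements.
x = -10: 0 elements are < x, 5 elements are > x.
New sorted list: [-10, -5, -3, 19, 26, 31]
New median = 8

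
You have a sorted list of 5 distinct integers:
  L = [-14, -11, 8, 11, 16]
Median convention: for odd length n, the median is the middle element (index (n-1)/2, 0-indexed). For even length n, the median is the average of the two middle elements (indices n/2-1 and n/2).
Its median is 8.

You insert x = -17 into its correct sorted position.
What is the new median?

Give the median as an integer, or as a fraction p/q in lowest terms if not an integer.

Old list (sorted, length 5): [-14, -11, 8, 11, 16]
Old median = 8
Insert x = -17
Old length odd (5). Middle was index 2 = 8.
New length even (6). New median = avg of two middle elements.
x = -17: 0 elements are < x, 5 elements are > x.
New sorted list: [-17, -14, -11, 8, 11, 16]
New median = -3/2

Answer: -3/2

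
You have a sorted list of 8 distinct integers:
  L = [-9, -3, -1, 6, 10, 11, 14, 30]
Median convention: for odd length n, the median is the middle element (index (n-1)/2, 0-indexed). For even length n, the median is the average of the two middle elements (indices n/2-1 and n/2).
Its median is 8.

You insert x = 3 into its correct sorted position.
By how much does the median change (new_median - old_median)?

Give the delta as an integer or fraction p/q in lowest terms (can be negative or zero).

Answer: -2

Derivation:
Old median = 8
After inserting x = 3: new sorted = [-9, -3, -1, 3, 6, 10, 11, 14, 30]
New median = 6
Delta = 6 - 8 = -2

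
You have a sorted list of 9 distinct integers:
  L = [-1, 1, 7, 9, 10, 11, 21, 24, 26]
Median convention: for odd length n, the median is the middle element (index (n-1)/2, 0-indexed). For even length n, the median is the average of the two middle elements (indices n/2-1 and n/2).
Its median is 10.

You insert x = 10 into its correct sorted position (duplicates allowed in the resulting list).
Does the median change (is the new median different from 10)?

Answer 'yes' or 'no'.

Answer: no

Derivation:
Old median = 10
Insert x = 10
New median = 10
Changed? no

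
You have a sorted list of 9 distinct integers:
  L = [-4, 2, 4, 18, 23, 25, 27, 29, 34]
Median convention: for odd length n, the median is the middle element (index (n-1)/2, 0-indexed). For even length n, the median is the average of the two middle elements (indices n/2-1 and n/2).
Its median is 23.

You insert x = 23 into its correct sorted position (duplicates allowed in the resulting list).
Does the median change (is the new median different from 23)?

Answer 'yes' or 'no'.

Old median = 23
Insert x = 23
New median = 23
Changed? no

Answer: no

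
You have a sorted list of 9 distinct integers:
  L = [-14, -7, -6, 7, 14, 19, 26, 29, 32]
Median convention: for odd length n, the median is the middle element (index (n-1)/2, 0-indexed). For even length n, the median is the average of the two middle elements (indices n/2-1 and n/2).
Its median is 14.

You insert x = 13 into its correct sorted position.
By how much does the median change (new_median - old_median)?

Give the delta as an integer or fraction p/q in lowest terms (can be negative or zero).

Old median = 14
After inserting x = 13: new sorted = [-14, -7, -6, 7, 13, 14, 19, 26, 29, 32]
New median = 27/2
Delta = 27/2 - 14 = -1/2

Answer: -1/2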